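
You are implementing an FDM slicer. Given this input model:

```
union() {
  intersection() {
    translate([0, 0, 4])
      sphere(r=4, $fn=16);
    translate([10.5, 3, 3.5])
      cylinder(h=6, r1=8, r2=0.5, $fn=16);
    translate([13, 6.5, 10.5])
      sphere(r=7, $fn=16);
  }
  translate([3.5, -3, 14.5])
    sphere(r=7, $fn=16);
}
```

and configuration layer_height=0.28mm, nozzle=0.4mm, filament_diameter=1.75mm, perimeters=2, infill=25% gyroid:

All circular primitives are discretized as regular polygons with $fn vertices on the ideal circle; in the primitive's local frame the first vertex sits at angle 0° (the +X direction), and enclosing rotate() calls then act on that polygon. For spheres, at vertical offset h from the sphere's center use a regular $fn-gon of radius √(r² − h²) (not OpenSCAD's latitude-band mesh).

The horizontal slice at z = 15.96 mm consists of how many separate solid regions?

1

At z = 15.96 mm: the sphere does not reach this height (|z−center|=11.960 > r=4); the cone at (10.5, 3) does not reach this height (z outside [3.5, 9.5]); the sphere at (13, 6.5): section is a regular 16-gon, circumradius = √(r²−h²) = √(7²−5.46²) = 4.380; After intersecting: at least one operand is absent at this height, so nothing remains; the r=7 sphere at (3.5, -3) contributes a regular 16-gon of circumradius √(7²−1.46²) = 6.846; Taking the union: only the r=7 sphere at (3.5, -3) is present, so the union is just that shape — 1 connected region. The result has 1 disconnected region.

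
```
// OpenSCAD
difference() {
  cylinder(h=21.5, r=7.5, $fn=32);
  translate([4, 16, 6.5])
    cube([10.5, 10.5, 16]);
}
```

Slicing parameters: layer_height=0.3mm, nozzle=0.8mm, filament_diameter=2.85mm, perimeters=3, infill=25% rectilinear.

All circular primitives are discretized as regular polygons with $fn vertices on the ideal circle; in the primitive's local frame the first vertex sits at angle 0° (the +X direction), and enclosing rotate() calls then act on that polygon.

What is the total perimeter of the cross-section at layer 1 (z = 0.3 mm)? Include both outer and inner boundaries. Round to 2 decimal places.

47.05 mm

At z = 0.3 mm: the r=7.5 cylinder contributes a regular 32-gon of circumradius 7.5 (perimeter = 2·32·7.500·sin(180°/32) = 47.05 mm); the cube at (4, 16) does not reach this height (z outside [6.5, 22.5]); After the difference (first − rest): none of the subtracted shapes is present at this height, so the r=7.5 cylinder is unchanged — boundary = 47.05 mm. Overall, the cross-section is a single solid region. Total boundary length (outer) = 47.05 mm.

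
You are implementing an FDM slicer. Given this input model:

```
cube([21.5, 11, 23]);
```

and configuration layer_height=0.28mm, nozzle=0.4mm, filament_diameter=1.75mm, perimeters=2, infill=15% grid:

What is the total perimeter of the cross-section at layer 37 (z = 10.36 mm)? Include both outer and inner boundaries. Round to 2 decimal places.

65.00 mm

At z = 10.36 mm: the cube (footprint 21.5×11) is included at this height (perimeter 65.00 mm). Overall, the cross-section is a single solid region. Total boundary length (outer) = 65.00 mm.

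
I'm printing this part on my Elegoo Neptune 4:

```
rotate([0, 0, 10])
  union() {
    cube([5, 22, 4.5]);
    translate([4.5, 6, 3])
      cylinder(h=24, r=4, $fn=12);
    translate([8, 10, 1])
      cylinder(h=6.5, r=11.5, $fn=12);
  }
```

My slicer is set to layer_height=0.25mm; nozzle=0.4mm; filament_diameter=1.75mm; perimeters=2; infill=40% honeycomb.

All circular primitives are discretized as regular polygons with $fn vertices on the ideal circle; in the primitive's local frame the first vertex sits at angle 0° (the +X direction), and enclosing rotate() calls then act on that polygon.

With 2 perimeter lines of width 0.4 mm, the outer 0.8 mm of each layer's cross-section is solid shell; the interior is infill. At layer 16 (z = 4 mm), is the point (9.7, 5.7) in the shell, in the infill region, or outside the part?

infill

At z = 4 mm: the 5×22 cube contributes its full rectangle; the cylinder at (4.5, 6): section is a regular 12-gon, circumradius r=4; the cylinder at (8, 10): section is a regular 12-gon, circumradius r=11.5; Combining (union): the regions partially overlap (shared area 143.65 mm²), so overlapping operands fuse into one piece — 1 connected region; (rotated 10° about Z; rotation is an isometry so areas/perimeters/island counts are preserved). Overall, the cross-section is a single solid region. Undo the 10° rotation: the query point maps to (10.542, 3.929) in the un-rotated model frame. The nearest boundary edge runs (13.75, 0.04)→(8.00, -1.50); distance from the point to it = 4.59 mm. The point is inside the cross-section and 4.59 mm from the nearest boundary — more than the 0.8 mm shell width (2 × 0.4), so it's in the infill interior.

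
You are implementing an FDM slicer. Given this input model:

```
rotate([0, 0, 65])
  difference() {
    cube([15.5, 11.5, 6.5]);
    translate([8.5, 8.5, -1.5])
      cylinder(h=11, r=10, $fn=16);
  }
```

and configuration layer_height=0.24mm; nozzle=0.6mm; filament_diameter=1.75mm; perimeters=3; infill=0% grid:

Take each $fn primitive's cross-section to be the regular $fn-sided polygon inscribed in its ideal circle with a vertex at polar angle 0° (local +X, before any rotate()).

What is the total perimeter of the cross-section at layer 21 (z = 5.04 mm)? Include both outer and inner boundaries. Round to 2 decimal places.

At z = 5.04 mm: the cube is present — its section is the full 15.5×11.5 rectangle (perimeter 54.00 mm); the r=10 cylinder at (8.5, 8.5) gives a regular 16-gon of circumradius 10 (constant along its height) (perimeter = 2·16·10.000·sin(180°/16) = 62.43 mm); After the difference (first − rest): starting from the 15.5×11.5 cube, the r=10 cylinder at (8.5, 8.5) partially overlaps it — only the 171.72 mm² overlap (of its 306.15 mm²) is removed, clipping the outline — boundary = 18.21 mm; (whole slice rotated 65° about Z — lengths, areas and connectivity unchanged). Overall, the cross-section has 2 separate islands. Total boundary length (outer) = 18.21 mm.

18.21 mm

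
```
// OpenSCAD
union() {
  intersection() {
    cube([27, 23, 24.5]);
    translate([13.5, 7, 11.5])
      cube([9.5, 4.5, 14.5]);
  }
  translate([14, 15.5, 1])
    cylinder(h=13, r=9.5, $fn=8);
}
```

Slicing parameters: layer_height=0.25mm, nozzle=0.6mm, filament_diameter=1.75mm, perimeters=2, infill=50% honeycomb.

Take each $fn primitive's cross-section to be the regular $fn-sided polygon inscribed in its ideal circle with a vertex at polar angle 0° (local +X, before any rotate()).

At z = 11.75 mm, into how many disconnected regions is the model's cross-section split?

1

At z = 11.75 mm: the cube is present — its section is the full 27×23 rectangle; the 9.5×4.5 cube at (13.5, 7) contributes its full rectangle; After intersecting: the 9.5×4.5 cube at (13.5, 7) lies inside the 27×23 cube, so the common part is the 9.5×4.5 cube at (13.5, 7) itself — 1 connected region; the cylinder at (14, 15.5): section is a regular 8-gon, circumradius r=9.5; Combining (union): the regions partially overlap (shared area 30.17 mm²), so overlapping operands fuse into one piece — 1 connected region. The result has 1 disconnected region.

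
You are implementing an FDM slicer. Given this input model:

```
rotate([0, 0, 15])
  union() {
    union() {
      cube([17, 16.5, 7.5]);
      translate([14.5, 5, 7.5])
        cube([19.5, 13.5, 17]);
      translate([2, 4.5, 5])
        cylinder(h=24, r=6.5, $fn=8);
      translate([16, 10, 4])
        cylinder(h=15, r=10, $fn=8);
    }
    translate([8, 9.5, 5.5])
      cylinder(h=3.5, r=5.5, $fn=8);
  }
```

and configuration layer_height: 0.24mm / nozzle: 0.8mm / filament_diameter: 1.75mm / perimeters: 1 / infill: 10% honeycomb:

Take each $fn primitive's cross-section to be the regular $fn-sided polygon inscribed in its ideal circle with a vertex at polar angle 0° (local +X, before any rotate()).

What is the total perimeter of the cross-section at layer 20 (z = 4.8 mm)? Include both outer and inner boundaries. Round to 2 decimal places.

At z = 4.8 mm: the 17×16.5 cube contributes its full rectangle (perimeter 67.00 mm); the cube at (14.5, 5) is not intersected at this z (z outside [7.5, 24.5]); the cylinder at (2, 4.5) does not reach this height (z outside [5, 29]); the cylinder at (16, 10): section is a regular 8-gon, circumradius r=10 (perimeter = 2·8·10.000·sin(180°/8) = 61.23 mm); Merging all regions: the regions partially overlap (shared area 143.25 mm²), so the edge portions inside another operand are dropped and the merged outline is re-measured after clipping — boundary = 80.41 mm; the cylinder at (8, 9.5) is absent (z outside [5.5, 9]); Taking the union: only the result so far is present, so the union is just that shape — boundary = 80.41 mm; (rotated 15° about Z; rotation is an isometry so areas/perimeters/island counts are preserved). Overall, the cross-section is a single solid region. Total boundary length (outer) = 80.41 mm.

80.41 mm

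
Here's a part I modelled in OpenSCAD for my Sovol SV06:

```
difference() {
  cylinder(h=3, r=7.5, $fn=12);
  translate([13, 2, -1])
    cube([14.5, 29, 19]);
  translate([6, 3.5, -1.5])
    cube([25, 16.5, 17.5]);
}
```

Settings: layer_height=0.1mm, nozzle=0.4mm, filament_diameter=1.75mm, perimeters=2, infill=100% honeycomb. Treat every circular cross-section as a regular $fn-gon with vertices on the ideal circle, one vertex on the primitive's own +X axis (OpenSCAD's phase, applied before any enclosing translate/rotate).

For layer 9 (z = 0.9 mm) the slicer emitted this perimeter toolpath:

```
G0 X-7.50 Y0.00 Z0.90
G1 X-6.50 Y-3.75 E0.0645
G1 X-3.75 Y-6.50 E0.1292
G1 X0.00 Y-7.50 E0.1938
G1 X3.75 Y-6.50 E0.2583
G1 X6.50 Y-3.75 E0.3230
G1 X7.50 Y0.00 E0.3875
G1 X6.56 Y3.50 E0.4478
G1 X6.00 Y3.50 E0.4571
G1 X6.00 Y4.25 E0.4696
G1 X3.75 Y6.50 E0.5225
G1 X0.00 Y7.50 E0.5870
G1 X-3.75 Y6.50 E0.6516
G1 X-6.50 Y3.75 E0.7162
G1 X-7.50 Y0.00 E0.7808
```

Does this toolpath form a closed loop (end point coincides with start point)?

Start point (G0): (-7.50, 0.00). End point (last G1): the path returns to the start — closed.

yes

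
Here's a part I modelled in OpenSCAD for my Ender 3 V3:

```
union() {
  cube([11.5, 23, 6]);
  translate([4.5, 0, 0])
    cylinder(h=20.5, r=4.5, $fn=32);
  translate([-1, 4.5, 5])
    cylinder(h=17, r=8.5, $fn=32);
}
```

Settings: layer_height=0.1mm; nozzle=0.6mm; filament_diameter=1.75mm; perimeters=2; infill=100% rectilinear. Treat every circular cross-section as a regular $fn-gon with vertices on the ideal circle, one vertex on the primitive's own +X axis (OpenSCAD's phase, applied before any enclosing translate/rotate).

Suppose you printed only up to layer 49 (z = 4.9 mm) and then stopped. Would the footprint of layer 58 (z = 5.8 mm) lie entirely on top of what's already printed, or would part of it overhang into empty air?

Compare the two slices. At z = 4.9: the cube (footprint 11.5×23) is included at this height (area 264.50 mm²); the r=4.5 cylinder at (4.5, 0) contributes a regular 32-gon of circumradius 4.5 (area = (32/2)·4.500²·sin(360°/32) = 63.21 mm²); the cylinder at (-1, 4.5) does not reach this height (z outside [5, 22]); Merging all regions: the regions partially overlap — summed areas 327.71 mm² minus the doubly-counted overlap 31.60 mm² gives 296.10 mm² — area = 296.10 mm². At z = 5.8: the cube (footprint 11.5×23) is included at this height (area 264.50 mm²); the r=4.5 cylinder at (4.5, 0) contributes a regular 32-gon of circumradius 4.5 (area = (32/2)·4.500²·sin(360°/32) = 63.21 mm²); the r=8.5 cylinder at (-1, 4.5) gives a regular 32-gon of circumradius 8.5 (constant along its height) (area = (32/2)·8.500²·sin(360°/32) = 225.52 mm²); Combining (union): the regions partially overlap — summed areas 553.23 mm² minus the doubly-counted overlap 125.20 mm² gives 428.03 mm² — area = 428.03 mm². Checking containment: at z = 5.8 the cross-section extends beyond the z = 4.9 cross-section by about 131.93 mm².

part overhangs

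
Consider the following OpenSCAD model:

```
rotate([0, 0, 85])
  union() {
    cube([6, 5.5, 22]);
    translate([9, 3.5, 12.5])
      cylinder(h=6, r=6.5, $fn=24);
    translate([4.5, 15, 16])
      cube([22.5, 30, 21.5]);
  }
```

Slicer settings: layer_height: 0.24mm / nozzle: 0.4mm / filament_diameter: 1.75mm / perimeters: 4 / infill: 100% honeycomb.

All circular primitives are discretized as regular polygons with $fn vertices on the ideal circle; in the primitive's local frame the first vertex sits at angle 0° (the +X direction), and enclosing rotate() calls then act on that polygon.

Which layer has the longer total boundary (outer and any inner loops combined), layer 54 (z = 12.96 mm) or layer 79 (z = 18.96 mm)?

layer 79 (z = 18.96 mm)

Layer 54 (z = 12.96): the 6×5.5 cube contributes its full rectangle (perimeter 23.00 mm); the cylinder at (9, 3.5): section is a regular 24-gon, circumradius r=6.5 (perimeter = 2·24·6.500·sin(180°/24) = 40.72 mm); the cube at (4.5, 15) is absent (z outside [16, 37.5]); Merging all regions: the regions partially overlap (shared area 17.69 mm²), so the edge portions inside another operand are dropped and the merged outline is re-measured after clipping — boundary = 46.89 mm; (rotated 85° about Z; rotation is an isometry so areas/perimeters/island counts are preserved). So its perimeter = 46.89 mm. Layer 79 (z = 18.96): the 6×5.5 cube contributes its full rectangle (perimeter 23.00 mm); the cylinder at (9, 3.5) is not intersected at this z (z outside [12.5, 18.5]); the 22.5×30 cube at (4.5, 15) contributes its full rectangle (perimeter 105.00 mm); Combining (union): the 2 present regions are separate (no shared area or edge), so areas and boundary lengths simply add and each stays a separate island — boundary = 128.00 mm; (whole slice rotated 85° about Z — lengths, areas and connectivity unchanged). So its perimeter = 128.00 mm. Layer 79 is larger (128.00 vs 46.89 mm).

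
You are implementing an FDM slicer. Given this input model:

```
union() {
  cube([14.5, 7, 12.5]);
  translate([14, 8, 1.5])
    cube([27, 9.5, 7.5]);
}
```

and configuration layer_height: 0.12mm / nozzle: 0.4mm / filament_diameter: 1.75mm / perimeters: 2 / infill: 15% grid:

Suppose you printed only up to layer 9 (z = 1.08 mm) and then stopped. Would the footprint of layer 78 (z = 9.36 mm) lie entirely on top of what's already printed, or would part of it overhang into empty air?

entirely on top

Compare the two slices. At z = 1.08: the 14.5×7 cube contributes its full rectangle (area 101.50 mm²); the cube at (14, 8) is not intersected at this z (z outside [1.5, 9]); Combining (union): only the 14.5×7 cube is present, so the union is just that shape — area = 101.50 mm². At z = 9.36: the cube (footprint 14.5×7) is included at this height (area 101.50 mm²); the cube at (14, 8) does not reach this height (z outside [1.5, 9]); Merging all regions: only the 14.5×7 cube is present, so the union is just that shape — area = 101.50 mm². Checking containment: the cross-section at z = 9.36 is a subset of the cross-section at z = 1.08.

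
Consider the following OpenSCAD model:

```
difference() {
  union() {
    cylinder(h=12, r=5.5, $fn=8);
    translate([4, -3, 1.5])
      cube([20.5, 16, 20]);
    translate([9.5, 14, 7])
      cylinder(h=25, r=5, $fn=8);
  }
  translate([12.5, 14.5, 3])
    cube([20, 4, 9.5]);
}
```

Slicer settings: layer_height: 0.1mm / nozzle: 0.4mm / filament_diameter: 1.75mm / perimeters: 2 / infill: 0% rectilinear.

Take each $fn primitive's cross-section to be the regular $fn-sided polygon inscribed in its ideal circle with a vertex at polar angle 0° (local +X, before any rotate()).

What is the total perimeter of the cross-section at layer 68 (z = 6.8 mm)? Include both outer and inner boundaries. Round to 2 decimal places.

92.63 mm

At z = 6.8 mm: the r=5.5 cylinder gives a regular 8-gon of circumradius 5.5 (constant along its height) (perimeter = 2·8·5.500·sin(180°/8) = 33.68 mm); the cube at (4, -3) is present — its section is the full 20.5×16 rectangle (perimeter 73.00 mm); the cylinder at (9.5, 14) is absent (z outside [7, 32]); Combining (union): the regions partially overlap (shared area 5.35 mm²), so the edge portions inside another operand are dropped and the merged outline is re-measured after clipping — boundary = 92.63 mm; the cube at (12.5, 14.5) (footprint 20×4) is included at this height (perimeter 48.00 mm); After the difference (first − rest): starting from the result so far, the 20×4 cube at (12.5, 14.5) misses the remaining region (no effect) — boundary = 92.63 mm. Overall, the cross-section is a single solid region. Total boundary length (outer) = 92.63 mm.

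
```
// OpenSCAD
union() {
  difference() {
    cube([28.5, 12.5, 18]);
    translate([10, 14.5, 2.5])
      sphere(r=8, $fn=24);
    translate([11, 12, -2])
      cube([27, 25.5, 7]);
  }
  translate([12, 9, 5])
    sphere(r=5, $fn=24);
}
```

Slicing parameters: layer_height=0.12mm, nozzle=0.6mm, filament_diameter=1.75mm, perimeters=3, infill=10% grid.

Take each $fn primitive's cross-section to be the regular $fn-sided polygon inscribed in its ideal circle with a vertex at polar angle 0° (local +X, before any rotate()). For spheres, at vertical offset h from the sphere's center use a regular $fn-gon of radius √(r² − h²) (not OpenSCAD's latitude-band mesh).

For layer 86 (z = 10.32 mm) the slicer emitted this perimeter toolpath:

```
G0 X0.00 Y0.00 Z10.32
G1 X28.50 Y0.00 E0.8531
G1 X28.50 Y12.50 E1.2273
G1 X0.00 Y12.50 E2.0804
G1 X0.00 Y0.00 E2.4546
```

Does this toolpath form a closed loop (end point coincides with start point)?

yes

Start point (G0): (0.00, 0.00). End point (last G1): the path returns to the start — closed.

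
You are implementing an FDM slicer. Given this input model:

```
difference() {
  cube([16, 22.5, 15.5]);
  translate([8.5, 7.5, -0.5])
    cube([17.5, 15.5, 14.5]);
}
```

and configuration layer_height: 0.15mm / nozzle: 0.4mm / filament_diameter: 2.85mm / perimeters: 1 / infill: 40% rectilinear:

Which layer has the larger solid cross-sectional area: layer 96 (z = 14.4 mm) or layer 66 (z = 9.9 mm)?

layer 96 (z = 14.4 mm)

Layer 96 (z = 14.4): the cube (footprint 16×22.5) is included at this height (area 360.00 mm²); the cube at (8.5, 7.5) is absent (z outside [-0.5, 14]); Subtracting the remaining from the first: none of the subtracted shapes is present at this height, so the 16×22.5 cube is unchanged — area = 360.00 mm². So its area = 360.00 mm². Layer 66 (z = 9.9): the cube is present — its section is the full 16×22.5 rectangle (area 360.00 mm²); the 17.5×15.5 cube at (8.5, 7.5) contributes its full rectangle (area 271.25 mm²); After the difference (first − rest): starting from the 16×22.5 cube (360.00 mm²), the 17.5×15.5 cube at (8.5, 7.5) partially overlaps it — only the 112.50 mm² overlap (of its 271.25 mm²) is removed, clipping the outline — area = 247.50 mm². So its area = 247.50 mm². Layer 96 is larger (360.00 vs 247.50 mm²).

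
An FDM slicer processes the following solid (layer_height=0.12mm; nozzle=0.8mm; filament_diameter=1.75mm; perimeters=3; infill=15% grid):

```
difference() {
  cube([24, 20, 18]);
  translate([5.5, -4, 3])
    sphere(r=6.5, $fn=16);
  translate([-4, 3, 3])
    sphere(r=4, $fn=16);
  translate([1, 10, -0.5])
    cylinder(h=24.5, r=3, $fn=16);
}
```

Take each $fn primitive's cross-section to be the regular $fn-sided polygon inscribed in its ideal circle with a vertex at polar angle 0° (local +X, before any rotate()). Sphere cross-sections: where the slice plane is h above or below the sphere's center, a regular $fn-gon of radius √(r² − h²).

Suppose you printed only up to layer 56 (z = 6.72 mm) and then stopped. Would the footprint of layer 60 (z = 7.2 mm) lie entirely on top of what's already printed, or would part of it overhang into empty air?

Compare the two slices. At z = 6.72: the 24×20 cube contributes its full rectangle (area 480.00 mm²); the r=6.5 sphere at (5.5, -4) slices to a regular 16-gon of circumradius 5.330 (√(r²−h²) with h=3.72 from center) (area = (16/2)·5.330²·sin(360°/16) = 86.98 mm²); the r=4 sphere at (-4, 3) contributes a regular 16-gon of circumradius √(4²−3.72²) = 1.470 (area = (16/2)·1.470²·sin(360°/16) = 6.62 mm²); the r=3 cylinder at (1, 10) gives a regular 16-gon of circumradius 3 (constant along its height) (area = (16/2)·3.000²·sin(360°/16) = 27.55 mm²); After the difference (first − rest): starting from the 24×20 cube (480.00 mm²), the r=6.5 sphere at (5.5, -4) partially overlaps it — only the 5.88 mm² overlap (of its 86.98 mm²) is removed, clipping the outline; the r=4 sphere at (-4, 3) misses the remaining region (no effect); the r=3 cylinder at (1, 10) partially overlaps it — only the 19.58 mm² overlap (of its 27.55 mm²) is removed, clipping the outline — area = 454.54 mm². At z = 7.2: the 24×20 cube contributes its full rectangle (area 480.00 mm²); the r=6.5 sphere at (5.5, -4) slices to a regular 16-gon of circumradius 4.961 (√(r²−h²) with h=4.2 from center) (area = (16/2)·4.961²·sin(360°/16) = 75.34 mm²); the sphere at (-4, 3) is not intersected at this z (|z−center|=4.200 > r=4); the r=3 cylinder at (1, 10) gives a regular 16-gon of circumradius 3 (constant along its height) (area = (16/2)·3.000²·sin(360°/16) = 27.55 mm²); Taking the first minus the rest: starting from the 24×20 cube (480.00 mm²), the r=6.5 sphere at (5.5, -4) partially overlaps it — only the 3.44 mm² overlap (of its 75.34 mm²) is removed, clipping the outline; the r=3 cylinder at (1, 10) partially overlaps it — only the 19.58 mm² overlap (of its 27.55 mm²) is removed, clipping the outline — area = 456.98 mm². Checking containment: at z = 7.2 the cross-section extends beyond the z = 6.72 cross-section by about 2.44 mm².

part overhangs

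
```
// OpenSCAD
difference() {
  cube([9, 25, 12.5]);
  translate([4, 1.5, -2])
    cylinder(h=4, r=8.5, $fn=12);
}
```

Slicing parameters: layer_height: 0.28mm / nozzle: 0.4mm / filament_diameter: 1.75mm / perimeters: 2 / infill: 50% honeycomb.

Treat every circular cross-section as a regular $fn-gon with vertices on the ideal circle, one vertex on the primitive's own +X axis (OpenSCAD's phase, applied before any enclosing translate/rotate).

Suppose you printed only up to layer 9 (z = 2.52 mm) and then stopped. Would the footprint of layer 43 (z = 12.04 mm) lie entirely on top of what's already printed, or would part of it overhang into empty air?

Compare the two slices. At z = 2.52: the cube (footprint 9×25) is included at this height (area 225.00 mm²); the cylinder at (4, 1.5) is not intersected at this z (z outside [-2, 2]); Subtracting the remaining from the first: none of the subtracted shapes is present at this height, so the 9×25 cube is unchanged — area = 225.00 mm². At z = 12.04: the 9×25 cube contributes its full rectangle (area 225.00 mm²); the cylinder at (4, 1.5) is absent (z outside [-2, 2]); Taking the first minus the rest: none of the subtracted shapes is present at this height, so the 9×25 cube is unchanged — area = 225.00 mm². Checking containment: the cross-section at z = 12.04 is a subset of the cross-section at z = 2.52.

entirely on top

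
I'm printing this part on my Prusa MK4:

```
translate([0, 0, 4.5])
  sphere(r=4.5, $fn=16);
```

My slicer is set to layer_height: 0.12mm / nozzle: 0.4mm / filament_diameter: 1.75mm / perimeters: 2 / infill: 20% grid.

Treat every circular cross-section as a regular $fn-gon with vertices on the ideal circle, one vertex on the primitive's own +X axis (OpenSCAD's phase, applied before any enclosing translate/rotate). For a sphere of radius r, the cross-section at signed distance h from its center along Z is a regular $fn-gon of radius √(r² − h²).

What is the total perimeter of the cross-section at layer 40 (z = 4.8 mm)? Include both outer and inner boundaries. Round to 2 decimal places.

28.03 mm

At z = 4.8 mm: the r=4.5 sphere contributes a regular 16-gon of circumradius √(4.5²−0.3²) = 4.490 (perimeter = 2·16·4.490·sin(180°/16) = 28.03 mm). Overall, the cross-section is a single solid region. Total boundary length (outer) = 28.03 mm.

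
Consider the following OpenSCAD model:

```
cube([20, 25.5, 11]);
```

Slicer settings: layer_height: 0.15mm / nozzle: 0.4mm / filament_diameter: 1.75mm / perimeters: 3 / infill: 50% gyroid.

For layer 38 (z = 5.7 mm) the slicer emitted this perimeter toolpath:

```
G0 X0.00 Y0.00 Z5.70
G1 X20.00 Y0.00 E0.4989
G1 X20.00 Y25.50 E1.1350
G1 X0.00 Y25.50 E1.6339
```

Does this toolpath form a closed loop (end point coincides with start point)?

no

Start point (G0): (0.00, 0.00). End point (last G1): the path does not return to the start — open.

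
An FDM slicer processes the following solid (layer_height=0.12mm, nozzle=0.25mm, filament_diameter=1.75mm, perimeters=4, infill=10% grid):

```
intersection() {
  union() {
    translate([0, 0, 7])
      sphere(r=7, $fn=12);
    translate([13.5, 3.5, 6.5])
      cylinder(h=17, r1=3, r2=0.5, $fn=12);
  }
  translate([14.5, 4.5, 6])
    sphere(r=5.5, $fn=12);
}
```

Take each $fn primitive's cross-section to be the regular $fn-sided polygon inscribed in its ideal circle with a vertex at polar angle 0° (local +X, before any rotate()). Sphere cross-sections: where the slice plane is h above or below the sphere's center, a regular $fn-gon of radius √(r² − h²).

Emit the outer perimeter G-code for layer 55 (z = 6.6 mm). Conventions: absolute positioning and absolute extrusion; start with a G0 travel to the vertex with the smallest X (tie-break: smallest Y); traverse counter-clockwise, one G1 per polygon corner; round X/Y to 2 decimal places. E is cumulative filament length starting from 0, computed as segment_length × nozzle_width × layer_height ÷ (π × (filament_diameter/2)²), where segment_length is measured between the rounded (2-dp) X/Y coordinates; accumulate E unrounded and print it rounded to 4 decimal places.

At z = 6.6 mm: the sphere: section is a regular 12-gon, circumradius = √(r²−h²) = √(7²−0.4²) = 6.989; the cone at (13.5, 3.5): at t=0.006 of its height the radius interpolates to r₁+(r₂−r₁)t = 2.985, giving a regular 12-gon of that circumradius; Taking the union: the 2 present regions are separate (no shared area or edge), so areas and boundary lengths simply add and each stays a separate island — 2 connected regions; the r=5.5 sphere at (14.5, 4.5) slices to a regular 12-gon of circumradius 5.467 (√(r²−h²) with h=0.6 from center); Keeping only the common overlap: the r=5.5 sphere at (14.5, 4.5) partially overlaps that combined region; clipping to the common part keeps 26.74 mm² — 1 connected region. The outline is a single polygon with 12 vertices. Extrusion per mm of travel: 0.25 × 0.12 / (π × 0.875²) = 0.012473. Accumulating E over each segment gives final E = 0.2315.

G0 X10.51 Y3.50 Z6.60
G1 X10.91 Y2.01 E0.0192
G1 X12.01 Y0.91 E0.0386
G1 X13.50 Y0.51 E0.0579
G1 X14.99 Y0.91 E0.0771
G1 X16.09 Y2.01 E0.0965
G1 X16.49 Y3.50 E0.1158
G1 X16.09 Y4.99 E0.1350
G1 X14.99 Y6.09 E0.1544
G1 X13.50 Y6.49 E0.1737
G1 X12.01 Y6.09 E0.1929
G1 X10.91 Y4.99 E0.2123
G1 X10.51 Y3.50 E0.2315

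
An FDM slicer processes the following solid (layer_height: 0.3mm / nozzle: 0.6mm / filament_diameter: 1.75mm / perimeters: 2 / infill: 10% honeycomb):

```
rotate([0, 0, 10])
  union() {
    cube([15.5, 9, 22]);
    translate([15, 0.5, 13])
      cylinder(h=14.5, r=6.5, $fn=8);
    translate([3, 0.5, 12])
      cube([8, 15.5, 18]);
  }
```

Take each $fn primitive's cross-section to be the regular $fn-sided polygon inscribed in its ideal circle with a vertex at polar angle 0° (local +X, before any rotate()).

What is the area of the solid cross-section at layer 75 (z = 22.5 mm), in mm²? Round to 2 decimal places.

236.31 mm²

At z = 22.5 mm: the cube is absent (z outside [0, 22]); the r=6.5 cylinder at (15, 0.5) gives a regular 8-gon of circumradius 6.5 (constant along its height) (area = (8/2)·6.500²·sin(360°/8) = 119.50 mm²); the cube at (3, 0.5) is present — its section is the full 8×15.5 rectangle (area 124.00 mm²); Taking the union: the regions partially overlap — summed areas 243.50 mm² minus the doubly-counted overlap 7.19 mm² gives 236.31 mm² — area = 236.31 mm²; (whole slice rotated 10° about Z — lengths, areas and connectivity unchanged). Overall, the cross-section is a single solid region. Net area = 236.31 mm².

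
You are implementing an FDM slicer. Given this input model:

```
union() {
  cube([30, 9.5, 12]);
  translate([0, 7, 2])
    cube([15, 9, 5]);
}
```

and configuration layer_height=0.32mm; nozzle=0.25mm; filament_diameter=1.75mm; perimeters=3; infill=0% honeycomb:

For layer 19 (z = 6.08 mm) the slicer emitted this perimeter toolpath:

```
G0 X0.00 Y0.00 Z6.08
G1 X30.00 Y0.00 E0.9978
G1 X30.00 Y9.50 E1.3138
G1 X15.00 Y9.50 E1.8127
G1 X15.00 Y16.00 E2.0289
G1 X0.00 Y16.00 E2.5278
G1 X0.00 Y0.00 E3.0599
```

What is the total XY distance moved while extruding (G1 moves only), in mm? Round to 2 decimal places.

Sum the Euclidean lengths of each G1 segment: total = 92.00 mm.

92.00 mm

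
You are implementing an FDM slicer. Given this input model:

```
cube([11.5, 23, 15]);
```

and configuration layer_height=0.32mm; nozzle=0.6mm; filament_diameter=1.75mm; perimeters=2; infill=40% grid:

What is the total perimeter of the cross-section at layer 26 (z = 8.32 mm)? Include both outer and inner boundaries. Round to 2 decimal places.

69.00 mm

At z = 8.32 mm: the cube is present — its section is the full 11.5×23 rectangle (perimeter 69.00 mm). Overall, the cross-section is a single solid region. Total boundary length (outer) = 69.00 mm.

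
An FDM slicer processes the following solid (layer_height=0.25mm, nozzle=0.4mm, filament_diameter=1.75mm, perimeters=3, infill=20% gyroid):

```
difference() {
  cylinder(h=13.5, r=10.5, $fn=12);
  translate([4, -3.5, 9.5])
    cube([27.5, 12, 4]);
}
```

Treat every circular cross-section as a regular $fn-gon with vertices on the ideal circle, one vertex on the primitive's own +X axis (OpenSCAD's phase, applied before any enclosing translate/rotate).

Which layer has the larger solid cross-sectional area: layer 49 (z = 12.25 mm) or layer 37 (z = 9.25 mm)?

layer 37 (z = 9.25 mm)

Layer 49 (z = 12.25): the cylinder: section is a regular 12-gon, circumradius r=10.5 (area = (12/2)·10.500²·sin(360°/12) = 330.75 mm²); the 27.5×12 cube at (4, -3.5) contributes its full rectangle (area 330.00 mm²); After the difference (first − rest): starting from the r=10.5 cylinder (330.75 mm²), the 27.5×12 cube at (4, -3.5) partially overlaps it — only the 62.81 mm² overlap (of its 330.00 mm²) is removed, clipping the outline — area = 267.94 mm². So its area = 267.94 mm². Layer 37 (z = 9.25): the cylinder: section is a regular 12-gon, circumradius r=10.5 (area = (12/2)·10.500²·sin(360°/12) = 330.75 mm²); the cube at (4, -3.5) does not reach this height (z outside [9.5, 13.5]); Subtracting the remaining from the first: none of the subtracted shapes is present at this height, so the r=10.5 cylinder is unchanged — area = 330.75 mm². So its area = 330.75 mm². Layer 37 is larger (330.75 vs 267.94 mm²).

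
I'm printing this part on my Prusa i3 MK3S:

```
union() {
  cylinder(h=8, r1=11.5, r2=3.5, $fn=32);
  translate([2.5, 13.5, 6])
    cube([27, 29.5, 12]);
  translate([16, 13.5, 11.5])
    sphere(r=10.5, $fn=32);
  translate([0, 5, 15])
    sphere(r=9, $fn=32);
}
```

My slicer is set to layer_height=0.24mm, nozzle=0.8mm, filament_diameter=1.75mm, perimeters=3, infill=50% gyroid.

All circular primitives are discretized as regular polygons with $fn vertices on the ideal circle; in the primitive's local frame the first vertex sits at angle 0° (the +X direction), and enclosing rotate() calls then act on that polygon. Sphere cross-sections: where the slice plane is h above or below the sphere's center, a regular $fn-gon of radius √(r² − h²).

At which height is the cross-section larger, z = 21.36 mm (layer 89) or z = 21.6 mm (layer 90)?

Layer 89 (z = 21.36): the cone does not reach this height (z outside [0, 8]); the cube at (2.5, 13.5) is absent (z outside [6, 18]); the sphere at (16, 13.5): section is a regular 32-gon, circumradius = √(r²−h²) = √(10.5²−9.86²) = 3.610 (area = (32/2)·3.610²·sin(360°/32) = 40.67 mm²); the sphere at (0, 5): section is a regular 32-gon, circumradius = √(r²−h²) = √(9²−6.36²) = 6.368 (area = (32/2)·6.368²·sin(360°/32) = 126.58 mm²); Combining (union): the 2 present regions are separate (no shared area or edge), so areas and boundary lengths simply add and each stays a separate island — area = 167.25 mm². So its area = 167.25 mm². Layer 90 (z = 21.6): the cone is absent (z outside [0, 8]); the cube at (2.5, 13.5) does not reach this height (z outside [6, 18]); the r=10.5 sphere at (16, 13.5) contributes a regular 32-gon of circumradius √(10.5²−10.1²) = 2.871 (area = (32/2)·2.871²·sin(360°/32) = 25.72 mm²); the r=9 sphere at (0, 5) slices to a regular 32-gon of circumradius 6.119 (√(r²−h²) with h=6.6 from center) (area = (32/2)·6.119²·sin(360°/32) = 116.87 mm²); Combining (union): the 2 present regions are separate (no shared area or edge), so areas and boundary lengths simply add and each stays a separate island — area = 142.59 mm². So its area = 142.59 mm². Layer 89 is larger (167.25 vs 142.59 mm²).

layer 89 (z = 21.36 mm)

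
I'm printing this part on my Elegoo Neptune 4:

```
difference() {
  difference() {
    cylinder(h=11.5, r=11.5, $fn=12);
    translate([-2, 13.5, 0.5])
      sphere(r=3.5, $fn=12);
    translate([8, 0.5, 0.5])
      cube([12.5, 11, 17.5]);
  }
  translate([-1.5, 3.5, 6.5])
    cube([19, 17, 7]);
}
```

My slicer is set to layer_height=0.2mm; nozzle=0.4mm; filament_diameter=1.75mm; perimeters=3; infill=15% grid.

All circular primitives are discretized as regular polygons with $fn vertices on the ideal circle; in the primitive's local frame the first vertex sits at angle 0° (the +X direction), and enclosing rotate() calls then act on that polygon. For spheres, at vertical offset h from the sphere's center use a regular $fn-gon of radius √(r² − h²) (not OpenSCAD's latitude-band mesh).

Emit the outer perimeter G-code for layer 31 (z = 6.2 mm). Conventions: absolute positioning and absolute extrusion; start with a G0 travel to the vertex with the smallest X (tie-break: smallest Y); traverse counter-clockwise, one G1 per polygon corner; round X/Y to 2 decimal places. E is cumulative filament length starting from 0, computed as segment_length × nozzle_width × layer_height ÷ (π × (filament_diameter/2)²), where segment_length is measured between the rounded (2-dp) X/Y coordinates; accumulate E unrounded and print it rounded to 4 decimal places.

G0 X-11.50 Y0.00 Z6.20
G1 X-9.96 Y-5.75 E0.1980
G1 X-5.75 Y-9.96 E0.3960
G1 X0.00 Y-11.50 E0.5940
G1 X5.75 Y-9.96 E0.7920
G1 X9.96 Y-5.75 E0.9900
G1 X11.50 Y0.00 E1.1880
G1 X11.37 Y0.50 E1.2052
G1 X8.00 Y0.50 E1.3173
G1 X8.00 Y7.71 E1.5571
G1 X5.75 Y9.96 E1.6629
G1 X0.00 Y11.50 E1.8609
G1 X-5.75 Y9.96 E2.0589
G1 X-9.96 Y5.75 E2.2569
G1 X-11.50 Y0.00 E2.4549

At z = 6.2 mm: the r=11.5 cylinder contributes a regular 12-gon of circumradius 11.5; the sphere at (-2, 13.5) does not reach this height (|z−center|=5.700 > r=3.5); the cube at (8, 0.5) (footprint 12.5×11) is included at this height; Subtracting the remaining from the first: starting from the r=11.5 cylinder, the 12.5×11 cube at (8, 0.5) partially overlaps it — only the 15.90 mm² overlap (of its 137.50 mm²) is removed, clipping the outline — 1 connected region; the cube at (-1.5, 3.5) does not reach this height (z outside [6.5, 13.5]); Subtracting the remaining from the first: none of the subtracted shapes is present at this height, so the result so far is unchanged — 1 connected region. The outline is a single polygon with 14 vertices. Extrusion per mm of travel: 0.4 × 0.2 / (π × 0.875²) = 0.033260. Accumulating E over each segment gives final E = 2.4549.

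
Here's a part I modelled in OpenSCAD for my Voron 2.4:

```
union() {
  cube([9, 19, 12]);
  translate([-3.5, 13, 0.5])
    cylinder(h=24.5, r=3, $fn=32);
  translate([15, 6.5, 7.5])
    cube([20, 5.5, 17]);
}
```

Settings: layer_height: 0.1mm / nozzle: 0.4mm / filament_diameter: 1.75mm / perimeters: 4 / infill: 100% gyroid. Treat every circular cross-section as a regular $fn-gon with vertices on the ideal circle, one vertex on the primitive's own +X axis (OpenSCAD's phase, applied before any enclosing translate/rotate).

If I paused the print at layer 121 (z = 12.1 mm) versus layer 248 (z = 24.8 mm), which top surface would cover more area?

layer 121 (z = 12.1 mm)

Layer 121 (z = 12.1): the cube is not intersected at this z (z outside [0, 12]); the r=3 cylinder at (-3.5, 13) contributes a regular 32-gon of circumradius 3 (area = (32/2)·3.000²·sin(360°/32) = 28.09 mm²); the 20×5.5 cube at (15, 6.5) contributes its full rectangle (area 110.00 mm²); Merging all regions: the 2 present regions are separate (no shared area or edge), so areas and boundary lengths simply add and each stays a separate island — area = 138.09 mm². So its area = 138.09 mm². Layer 248 (z = 24.8): the cube is absent (z outside [0, 12]); the cylinder at (-3.5, 13): section is a regular 32-gon, circumradius r=3 (area = (32/2)·3.000²·sin(360°/32) = 28.09 mm²); the cube at (15, 6.5) does not reach this height (z outside [7.5, 24.5]); Combining (union): only the r=3 cylinder at (-3.5, 13) is present, so the union is just that shape — area = 28.09 mm². So its area = 28.09 mm². Layer 121 is larger (138.09 vs 28.09 mm²).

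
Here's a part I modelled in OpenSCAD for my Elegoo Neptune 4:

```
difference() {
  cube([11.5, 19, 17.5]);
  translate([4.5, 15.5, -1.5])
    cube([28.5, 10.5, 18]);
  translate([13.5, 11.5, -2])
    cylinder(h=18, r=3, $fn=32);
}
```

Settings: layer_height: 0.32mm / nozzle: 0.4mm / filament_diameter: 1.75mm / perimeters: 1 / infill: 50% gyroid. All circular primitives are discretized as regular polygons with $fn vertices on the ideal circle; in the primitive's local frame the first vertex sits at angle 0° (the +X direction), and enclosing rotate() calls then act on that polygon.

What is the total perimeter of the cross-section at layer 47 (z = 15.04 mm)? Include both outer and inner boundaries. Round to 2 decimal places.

At z = 15.04 mm: the 11.5×19 cube contributes its full rectangle (perimeter 61.00 mm); the cube at (4.5, 15.5) (footprint 28.5×10.5) is included at this height (perimeter 78.00 mm); the r=3 cylinder at (13.5, 11.5) contributes a regular 32-gon of circumradius 3 (perimeter = 2·32·3.000·sin(180°/32) = 18.82 mm); Taking the first minus the rest: starting from the 11.5×19 cube, the 28.5×10.5 cube at (4.5, 15.5) partially overlaps it — only the 24.50 mm² overlap (of its 299.25 mm²) is removed, clipping the outline; the r=3 cylinder at (13.5, 11.5) partially overlaps it — only the 3.05 mm² overlap (of its 28.09 mm²) is removed, clipping the outline — boundary = 61.58 mm. Overall, the cross-section is a single solid region. Total boundary length (outer) = 61.58 mm.

61.58 mm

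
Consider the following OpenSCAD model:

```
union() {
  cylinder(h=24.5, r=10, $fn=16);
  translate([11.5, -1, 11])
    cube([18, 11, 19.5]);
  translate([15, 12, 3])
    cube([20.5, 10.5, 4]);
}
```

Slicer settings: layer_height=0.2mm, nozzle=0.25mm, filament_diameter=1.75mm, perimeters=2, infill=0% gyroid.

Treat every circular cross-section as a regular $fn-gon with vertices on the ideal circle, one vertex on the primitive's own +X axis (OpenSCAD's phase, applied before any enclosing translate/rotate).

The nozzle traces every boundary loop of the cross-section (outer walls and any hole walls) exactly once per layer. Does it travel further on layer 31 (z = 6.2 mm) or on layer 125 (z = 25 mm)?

Layer 31 (z = 6.2): the r=10 cylinder gives a regular 16-gon of circumradius 10 (constant along its height) (perimeter = 2·16·10.000·sin(180°/16) = 62.43 mm); the cube at (11.5, -1) is absent (z outside [11, 30.5]); the cube at (15, 12) is present — its section is the full 20.5×10.5 rectangle (perimeter 62.00 mm); Merging all regions: the 2 present regions are separate (no shared area or edge), so areas and boundary lengths simply add and each stays a separate island — boundary = 124.43 mm. So its perimeter = 124.43 mm. Layer 125 (z = 25): the cylinder does not reach this height (z outside [0, 24.5]); the 18×11 cube at (11.5, -1) contributes its full rectangle (perimeter 58.00 mm); the cube at (15, 12) is not intersected at this z (z outside [3, 7]); Combining (union): only the 18×11 cube at (11.5, -1) is present, so the union is just that shape — boundary = 58.00 mm. So its perimeter = 58.00 mm. Layer 31 is larger (124.43 vs 58.00 mm).

layer 31 (z = 6.2 mm)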